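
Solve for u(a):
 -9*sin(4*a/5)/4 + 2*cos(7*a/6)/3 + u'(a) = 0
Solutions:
 u(a) = C1 - 4*sin(7*a/6)/7 - 45*cos(4*a/5)/16


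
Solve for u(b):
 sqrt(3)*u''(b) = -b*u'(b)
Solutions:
 u(b) = C1 + C2*erf(sqrt(2)*3^(3/4)*b/6)


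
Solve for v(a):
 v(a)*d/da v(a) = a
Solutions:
 v(a) = -sqrt(C1 + a^2)
 v(a) = sqrt(C1 + a^2)


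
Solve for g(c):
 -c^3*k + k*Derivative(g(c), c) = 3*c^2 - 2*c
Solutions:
 g(c) = C1 + c^4/4 + c^3/k - c^2/k


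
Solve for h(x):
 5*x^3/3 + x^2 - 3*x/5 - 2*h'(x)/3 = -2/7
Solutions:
 h(x) = C1 + 5*x^4/8 + x^3/2 - 9*x^2/20 + 3*x/7


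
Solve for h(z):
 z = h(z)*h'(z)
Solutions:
 h(z) = -sqrt(C1 + z^2)
 h(z) = sqrt(C1 + z^2)


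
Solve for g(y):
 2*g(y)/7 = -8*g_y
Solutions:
 g(y) = C1*exp(-y/28)


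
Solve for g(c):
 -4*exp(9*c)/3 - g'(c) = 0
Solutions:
 g(c) = C1 - 4*exp(9*c)/27


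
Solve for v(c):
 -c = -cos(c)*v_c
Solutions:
 v(c) = C1 + Integral(c/cos(c), c)


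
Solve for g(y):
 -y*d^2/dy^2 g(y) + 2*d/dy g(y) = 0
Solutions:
 g(y) = C1 + C2*y^3


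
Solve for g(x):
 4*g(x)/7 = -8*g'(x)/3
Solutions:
 g(x) = C1*exp(-3*x/14)


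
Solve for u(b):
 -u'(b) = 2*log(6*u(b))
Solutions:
 Integral(1/(log(_y) + log(6)), (_y, u(b)))/2 = C1 - b


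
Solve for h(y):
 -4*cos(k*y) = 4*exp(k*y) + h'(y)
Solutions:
 h(y) = C1 - 4*exp(k*y)/k - 4*sin(k*y)/k


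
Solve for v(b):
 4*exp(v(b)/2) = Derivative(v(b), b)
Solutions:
 v(b) = 2*log(-1/(C1 + 4*b)) + 2*log(2)


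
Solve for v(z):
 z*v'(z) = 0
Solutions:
 v(z) = C1


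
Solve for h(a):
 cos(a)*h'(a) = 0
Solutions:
 h(a) = C1


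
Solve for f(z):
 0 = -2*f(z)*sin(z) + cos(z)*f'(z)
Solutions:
 f(z) = C1/cos(z)^2


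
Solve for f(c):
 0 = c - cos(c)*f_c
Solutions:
 f(c) = C1 + Integral(c/cos(c), c)


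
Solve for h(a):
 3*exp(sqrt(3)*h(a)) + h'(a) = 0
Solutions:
 h(a) = sqrt(3)*(2*log(1/(C1 + 3*a)) - log(3))/6


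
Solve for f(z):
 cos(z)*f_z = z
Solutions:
 f(z) = C1 + Integral(z/cos(z), z)


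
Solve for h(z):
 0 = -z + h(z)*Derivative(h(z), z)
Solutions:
 h(z) = -sqrt(C1 + z^2)
 h(z) = sqrt(C1 + z^2)


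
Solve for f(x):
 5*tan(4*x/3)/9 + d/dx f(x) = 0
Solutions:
 f(x) = C1 + 5*log(cos(4*x/3))/12


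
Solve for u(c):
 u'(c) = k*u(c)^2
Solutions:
 u(c) = -1/(C1 + c*k)


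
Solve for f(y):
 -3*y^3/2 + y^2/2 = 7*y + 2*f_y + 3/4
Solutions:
 f(y) = C1 - 3*y^4/16 + y^3/12 - 7*y^2/4 - 3*y/8


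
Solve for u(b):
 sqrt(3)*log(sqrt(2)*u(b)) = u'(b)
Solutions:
 -2*sqrt(3)*Integral(1/(2*log(_y) + log(2)), (_y, u(b)))/3 = C1 - b


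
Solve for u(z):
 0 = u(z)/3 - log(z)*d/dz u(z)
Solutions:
 u(z) = C1*exp(li(z)/3)


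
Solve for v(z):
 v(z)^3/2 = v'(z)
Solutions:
 v(z) = -sqrt(-1/(C1 + z))
 v(z) = sqrt(-1/(C1 + z))


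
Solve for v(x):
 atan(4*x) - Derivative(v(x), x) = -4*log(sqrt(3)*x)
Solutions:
 v(x) = C1 + 4*x*log(x) + x*atan(4*x) - 4*x + 2*x*log(3) - log(16*x^2 + 1)/8


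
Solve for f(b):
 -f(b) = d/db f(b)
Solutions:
 f(b) = C1*exp(-b)


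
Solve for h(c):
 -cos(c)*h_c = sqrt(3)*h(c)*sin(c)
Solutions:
 h(c) = C1*cos(c)^(sqrt(3))


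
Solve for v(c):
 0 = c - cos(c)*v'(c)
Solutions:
 v(c) = C1 + Integral(c/cos(c), c)


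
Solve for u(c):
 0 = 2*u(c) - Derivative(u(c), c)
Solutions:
 u(c) = C1*exp(2*c)


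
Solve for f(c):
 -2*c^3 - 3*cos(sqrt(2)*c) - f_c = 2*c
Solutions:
 f(c) = C1 - c^4/2 - c^2 - 3*sqrt(2)*sin(sqrt(2)*c)/2


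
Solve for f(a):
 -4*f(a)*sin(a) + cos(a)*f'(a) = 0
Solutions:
 f(a) = C1/cos(a)^4


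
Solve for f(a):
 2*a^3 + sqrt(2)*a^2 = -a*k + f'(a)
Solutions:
 f(a) = C1 + a^4/2 + sqrt(2)*a^3/3 + a^2*k/2


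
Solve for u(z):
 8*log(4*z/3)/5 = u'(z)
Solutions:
 u(z) = C1 + 8*z*log(z)/5 - 8*z*log(3)/5 - 8*z/5 + 16*z*log(2)/5


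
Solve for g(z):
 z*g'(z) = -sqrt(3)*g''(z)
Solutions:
 g(z) = C1 + C2*erf(sqrt(2)*3^(3/4)*z/6)


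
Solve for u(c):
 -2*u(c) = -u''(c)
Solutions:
 u(c) = C1*exp(-sqrt(2)*c) + C2*exp(sqrt(2)*c)


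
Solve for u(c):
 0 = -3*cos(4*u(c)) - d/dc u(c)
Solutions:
 u(c) = -asin((C1 + exp(24*c))/(C1 - exp(24*c)))/4 + pi/4
 u(c) = asin((C1 + exp(24*c))/(C1 - exp(24*c)))/4


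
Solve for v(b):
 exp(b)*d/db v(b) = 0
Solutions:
 v(b) = C1


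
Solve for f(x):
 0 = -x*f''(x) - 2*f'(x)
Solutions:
 f(x) = C1 + C2/x


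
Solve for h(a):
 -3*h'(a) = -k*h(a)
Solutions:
 h(a) = C1*exp(a*k/3)


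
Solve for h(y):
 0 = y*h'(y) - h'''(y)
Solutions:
 h(y) = C1 + Integral(C2*airyai(y) + C3*airybi(y), y)


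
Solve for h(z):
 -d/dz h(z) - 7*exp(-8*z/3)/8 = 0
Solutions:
 h(z) = C1 + 21*exp(-8*z/3)/64


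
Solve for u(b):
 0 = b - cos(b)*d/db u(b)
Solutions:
 u(b) = C1 + Integral(b/cos(b), b)


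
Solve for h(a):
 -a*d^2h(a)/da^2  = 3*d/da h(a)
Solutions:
 h(a) = C1 + C2/a^2


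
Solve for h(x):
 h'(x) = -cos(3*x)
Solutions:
 h(x) = C1 - sin(3*x)/3


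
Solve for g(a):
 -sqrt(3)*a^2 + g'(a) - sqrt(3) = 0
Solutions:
 g(a) = C1 + sqrt(3)*a^3/3 + sqrt(3)*a


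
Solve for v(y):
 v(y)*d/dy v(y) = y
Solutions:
 v(y) = -sqrt(C1 + y^2)
 v(y) = sqrt(C1 + y^2)


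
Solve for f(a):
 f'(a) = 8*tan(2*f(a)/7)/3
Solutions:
 f(a) = -7*asin(C1*exp(16*a/21))/2 + 7*pi/2
 f(a) = 7*asin(C1*exp(16*a/21))/2


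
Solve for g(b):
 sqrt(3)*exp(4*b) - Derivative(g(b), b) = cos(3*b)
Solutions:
 g(b) = C1 + sqrt(3)*exp(4*b)/4 - sin(3*b)/3


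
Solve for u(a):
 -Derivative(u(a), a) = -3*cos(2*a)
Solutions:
 u(a) = C1 + 3*sin(2*a)/2


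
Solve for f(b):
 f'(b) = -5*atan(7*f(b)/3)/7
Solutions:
 Integral(1/atan(7*_y/3), (_y, f(b))) = C1 - 5*b/7


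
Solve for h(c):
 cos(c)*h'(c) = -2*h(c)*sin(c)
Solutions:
 h(c) = C1*cos(c)^2


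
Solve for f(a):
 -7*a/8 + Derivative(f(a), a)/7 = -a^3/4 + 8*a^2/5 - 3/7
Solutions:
 f(a) = C1 - 7*a^4/16 + 56*a^3/15 + 49*a^2/16 - 3*a


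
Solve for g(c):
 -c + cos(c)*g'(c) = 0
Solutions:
 g(c) = C1 + Integral(c/cos(c), c)


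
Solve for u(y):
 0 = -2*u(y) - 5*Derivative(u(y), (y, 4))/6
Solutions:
 u(y) = (C1*sin(3^(1/4)*5^(3/4)*y/5) + C2*cos(3^(1/4)*5^(3/4)*y/5))*exp(-3^(1/4)*5^(3/4)*y/5) + (C3*sin(3^(1/4)*5^(3/4)*y/5) + C4*cos(3^(1/4)*5^(3/4)*y/5))*exp(3^(1/4)*5^(3/4)*y/5)


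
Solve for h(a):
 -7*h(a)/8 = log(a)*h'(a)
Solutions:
 h(a) = C1*exp(-7*li(a)/8)


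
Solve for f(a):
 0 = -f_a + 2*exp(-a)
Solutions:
 f(a) = C1 - 2*exp(-a)


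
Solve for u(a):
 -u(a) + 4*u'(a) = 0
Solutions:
 u(a) = C1*exp(a/4)


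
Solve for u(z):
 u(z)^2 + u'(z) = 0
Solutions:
 u(z) = 1/(C1 + z)


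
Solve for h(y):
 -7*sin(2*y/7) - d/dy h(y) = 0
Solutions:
 h(y) = C1 + 49*cos(2*y/7)/2


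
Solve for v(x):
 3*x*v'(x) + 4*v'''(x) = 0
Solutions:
 v(x) = C1 + Integral(C2*airyai(-6^(1/3)*x/2) + C3*airybi(-6^(1/3)*x/2), x)


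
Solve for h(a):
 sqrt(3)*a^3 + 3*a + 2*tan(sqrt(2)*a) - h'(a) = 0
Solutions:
 h(a) = C1 + sqrt(3)*a^4/4 + 3*a^2/2 - sqrt(2)*log(cos(sqrt(2)*a))


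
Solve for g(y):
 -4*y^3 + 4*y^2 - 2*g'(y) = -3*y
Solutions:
 g(y) = C1 - y^4/2 + 2*y^3/3 + 3*y^2/4


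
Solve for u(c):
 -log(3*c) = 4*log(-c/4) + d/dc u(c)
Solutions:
 u(c) = C1 - 5*c*log(c) + c*(-log(3) + 5 + 8*log(2) - 4*I*pi)


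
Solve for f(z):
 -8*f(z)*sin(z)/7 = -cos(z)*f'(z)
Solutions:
 f(z) = C1/cos(z)^(8/7)


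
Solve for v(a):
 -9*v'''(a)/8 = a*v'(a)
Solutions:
 v(a) = C1 + Integral(C2*airyai(-2*3^(1/3)*a/3) + C3*airybi(-2*3^(1/3)*a/3), a)


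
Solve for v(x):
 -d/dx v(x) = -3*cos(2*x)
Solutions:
 v(x) = C1 + 3*sin(2*x)/2


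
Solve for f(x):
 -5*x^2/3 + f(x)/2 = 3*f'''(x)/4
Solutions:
 f(x) = C3*exp(2^(1/3)*3^(2/3)*x/3) + 10*x^2/3 + (C1*sin(2^(1/3)*3^(1/6)*x/2) + C2*cos(2^(1/3)*3^(1/6)*x/2))*exp(-2^(1/3)*3^(2/3)*x/6)


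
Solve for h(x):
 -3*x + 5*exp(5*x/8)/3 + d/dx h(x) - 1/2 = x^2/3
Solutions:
 h(x) = C1 + x^3/9 + 3*x^2/2 + x/2 - 8*exp(5*x/8)/3


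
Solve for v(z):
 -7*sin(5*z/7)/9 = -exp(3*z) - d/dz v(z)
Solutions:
 v(z) = C1 - exp(3*z)/3 - 49*cos(5*z/7)/45


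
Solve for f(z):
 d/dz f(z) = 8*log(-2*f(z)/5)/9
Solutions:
 -9*Integral(1/(log(-_y) - log(5) + log(2)), (_y, f(z)))/8 = C1 - z


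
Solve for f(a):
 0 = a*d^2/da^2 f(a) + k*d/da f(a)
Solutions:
 f(a) = C1 + a^(1 - re(k))*(C2*sin(log(a)*Abs(im(k))) + C3*cos(log(a)*im(k)))


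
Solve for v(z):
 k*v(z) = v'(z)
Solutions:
 v(z) = C1*exp(k*z)


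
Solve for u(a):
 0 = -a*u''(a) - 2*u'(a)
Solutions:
 u(a) = C1 + C2/a


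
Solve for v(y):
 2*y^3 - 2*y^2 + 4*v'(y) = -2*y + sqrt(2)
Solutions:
 v(y) = C1 - y^4/8 + y^3/6 - y^2/4 + sqrt(2)*y/4


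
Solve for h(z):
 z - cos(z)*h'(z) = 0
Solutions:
 h(z) = C1 + Integral(z/cos(z), z)


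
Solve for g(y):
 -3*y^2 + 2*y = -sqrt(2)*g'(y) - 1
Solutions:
 g(y) = C1 + sqrt(2)*y^3/2 - sqrt(2)*y^2/2 - sqrt(2)*y/2


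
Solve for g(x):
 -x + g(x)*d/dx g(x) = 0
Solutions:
 g(x) = -sqrt(C1 + x^2)
 g(x) = sqrt(C1 + x^2)


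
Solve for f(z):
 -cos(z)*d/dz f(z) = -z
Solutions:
 f(z) = C1 + Integral(z/cos(z), z)


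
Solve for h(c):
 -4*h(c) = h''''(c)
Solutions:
 h(c) = (C1*sin(c) + C2*cos(c))*exp(-c) + (C3*sin(c) + C4*cos(c))*exp(c)


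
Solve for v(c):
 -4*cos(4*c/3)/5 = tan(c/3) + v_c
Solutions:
 v(c) = C1 + 3*log(cos(c/3)) - 3*sin(4*c/3)/5


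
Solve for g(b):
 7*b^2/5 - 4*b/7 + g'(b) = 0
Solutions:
 g(b) = C1 - 7*b^3/15 + 2*b^2/7


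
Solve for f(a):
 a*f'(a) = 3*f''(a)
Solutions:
 f(a) = C1 + C2*erfi(sqrt(6)*a/6)


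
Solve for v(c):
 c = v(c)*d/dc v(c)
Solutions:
 v(c) = -sqrt(C1 + c^2)
 v(c) = sqrt(C1 + c^2)


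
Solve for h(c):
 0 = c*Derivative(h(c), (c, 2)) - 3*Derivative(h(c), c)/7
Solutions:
 h(c) = C1 + C2*c^(10/7)


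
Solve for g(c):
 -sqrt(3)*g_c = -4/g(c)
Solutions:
 g(c) = -sqrt(C1 + 24*sqrt(3)*c)/3
 g(c) = sqrt(C1 + 24*sqrt(3)*c)/3


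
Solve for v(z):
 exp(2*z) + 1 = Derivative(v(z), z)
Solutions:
 v(z) = C1 + z + exp(2*z)/2


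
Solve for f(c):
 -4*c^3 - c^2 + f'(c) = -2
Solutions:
 f(c) = C1 + c^4 + c^3/3 - 2*c


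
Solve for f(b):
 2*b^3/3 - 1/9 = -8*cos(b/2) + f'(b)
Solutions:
 f(b) = C1 + b^4/6 - b/9 + 16*sin(b/2)


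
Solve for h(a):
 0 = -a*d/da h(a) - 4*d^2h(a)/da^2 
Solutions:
 h(a) = C1 + C2*erf(sqrt(2)*a/4)


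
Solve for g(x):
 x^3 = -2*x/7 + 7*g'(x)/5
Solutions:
 g(x) = C1 + 5*x^4/28 + 5*x^2/49


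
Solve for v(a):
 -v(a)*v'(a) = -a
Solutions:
 v(a) = -sqrt(C1 + a^2)
 v(a) = sqrt(C1 + a^2)


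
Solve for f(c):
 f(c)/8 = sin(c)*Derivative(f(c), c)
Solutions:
 f(c) = C1*(cos(c) - 1)^(1/16)/(cos(c) + 1)^(1/16)


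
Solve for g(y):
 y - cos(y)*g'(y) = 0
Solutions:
 g(y) = C1 + Integral(y/cos(y), y)


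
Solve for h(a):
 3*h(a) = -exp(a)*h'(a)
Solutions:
 h(a) = C1*exp(3*exp(-a))


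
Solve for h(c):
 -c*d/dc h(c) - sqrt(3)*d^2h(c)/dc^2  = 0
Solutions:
 h(c) = C1 + C2*erf(sqrt(2)*3^(3/4)*c/6)


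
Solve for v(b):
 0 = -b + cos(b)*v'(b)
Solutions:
 v(b) = C1 + Integral(b/cos(b), b)


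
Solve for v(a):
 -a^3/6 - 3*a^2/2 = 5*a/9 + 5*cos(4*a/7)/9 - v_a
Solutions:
 v(a) = C1 + a^4/24 + a^3/2 + 5*a^2/18 + 35*sin(4*a/7)/36


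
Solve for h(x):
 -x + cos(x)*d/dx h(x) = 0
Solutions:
 h(x) = C1 + Integral(x/cos(x), x)


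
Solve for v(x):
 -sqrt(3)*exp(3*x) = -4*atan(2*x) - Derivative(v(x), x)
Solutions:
 v(x) = C1 - 4*x*atan(2*x) + sqrt(3)*exp(3*x)/3 + log(4*x^2 + 1)


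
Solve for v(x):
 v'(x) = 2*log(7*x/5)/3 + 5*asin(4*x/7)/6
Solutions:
 v(x) = C1 + 2*x*log(x)/3 + 5*x*asin(4*x/7)/6 - 2*x*log(5)/3 - 2*x/3 + 2*x*log(7)/3 + 5*sqrt(49 - 16*x^2)/24


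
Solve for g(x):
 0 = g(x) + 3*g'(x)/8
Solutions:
 g(x) = C1*exp(-8*x/3)


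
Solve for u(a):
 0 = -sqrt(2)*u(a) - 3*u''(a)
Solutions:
 u(a) = C1*sin(2^(1/4)*sqrt(3)*a/3) + C2*cos(2^(1/4)*sqrt(3)*a/3)


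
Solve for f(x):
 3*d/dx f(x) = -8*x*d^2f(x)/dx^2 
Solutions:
 f(x) = C1 + C2*x^(5/8)


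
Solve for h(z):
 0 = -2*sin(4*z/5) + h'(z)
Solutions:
 h(z) = C1 - 5*cos(4*z/5)/2


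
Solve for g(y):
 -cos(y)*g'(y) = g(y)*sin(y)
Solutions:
 g(y) = C1*cos(y)


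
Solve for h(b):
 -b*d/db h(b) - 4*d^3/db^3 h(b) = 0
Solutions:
 h(b) = C1 + Integral(C2*airyai(-2^(1/3)*b/2) + C3*airybi(-2^(1/3)*b/2), b)


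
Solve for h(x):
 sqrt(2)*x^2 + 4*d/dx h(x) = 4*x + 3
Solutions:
 h(x) = C1 - sqrt(2)*x^3/12 + x^2/2 + 3*x/4


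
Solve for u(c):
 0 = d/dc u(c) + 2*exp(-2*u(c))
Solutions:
 u(c) = log(-sqrt(C1 - 4*c))
 u(c) = log(C1 - 4*c)/2


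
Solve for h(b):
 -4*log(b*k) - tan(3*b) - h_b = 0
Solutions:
 h(b) = C1 - 4*b*log(b*k) + 4*b + log(cos(3*b))/3


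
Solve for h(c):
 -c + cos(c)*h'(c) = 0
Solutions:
 h(c) = C1 + Integral(c/cos(c), c)


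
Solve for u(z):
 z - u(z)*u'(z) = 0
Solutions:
 u(z) = -sqrt(C1 + z^2)
 u(z) = sqrt(C1 + z^2)


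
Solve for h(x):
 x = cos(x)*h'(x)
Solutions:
 h(x) = C1 + Integral(x/cos(x), x)


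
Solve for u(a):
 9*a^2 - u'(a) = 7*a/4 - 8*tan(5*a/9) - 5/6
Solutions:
 u(a) = C1 + 3*a^3 - 7*a^2/8 + 5*a/6 - 72*log(cos(5*a/9))/5


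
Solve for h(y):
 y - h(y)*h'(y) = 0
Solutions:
 h(y) = -sqrt(C1 + y^2)
 h(y) = sqrt(C1 + y^2)


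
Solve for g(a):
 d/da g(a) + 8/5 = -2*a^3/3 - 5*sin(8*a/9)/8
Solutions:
 g(a) = C1 - a^4/6 - 8*a/5 + 45*cos(8*a/9)/64


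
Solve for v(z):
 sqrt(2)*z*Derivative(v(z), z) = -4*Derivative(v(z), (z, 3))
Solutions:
 v(z) = C1 + Integral(C2*airyai(-sqrt(2)*z/2) + C3*airybi(-sqrt(2)*z/2), z)


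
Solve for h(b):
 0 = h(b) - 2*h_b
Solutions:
 h(b) = C1*exp(b/2)


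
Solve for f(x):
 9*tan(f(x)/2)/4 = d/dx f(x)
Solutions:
 f(x) = -2*asin(C1*exp(9*x/8)) + 2*pi
 f(x) = 2*asin(C1*exp(9*x/8))


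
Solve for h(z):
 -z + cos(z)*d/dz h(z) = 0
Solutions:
 h(z) = C1 + Integral(z/cos(z), z)


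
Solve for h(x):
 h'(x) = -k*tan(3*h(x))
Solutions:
 h(x) = -asin(C1*exp(-3*k*x))/3 + pi/3
 h(x) = asin(C1*exp(-3*k*x))/3


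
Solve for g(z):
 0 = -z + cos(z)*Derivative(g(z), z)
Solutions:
 g(z) = C1 + Integral(z/cos(z), z)


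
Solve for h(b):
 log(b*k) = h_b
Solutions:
 h(b) = C1 + b*log(b*k) - b


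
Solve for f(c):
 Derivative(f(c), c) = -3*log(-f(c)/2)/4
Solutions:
 4*Integral(1/(log(-_y) - log(2)), (_y, f(c)))/3 = C1 - c


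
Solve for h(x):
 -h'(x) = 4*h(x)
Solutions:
 h(x) = C1*exp(-4*x)


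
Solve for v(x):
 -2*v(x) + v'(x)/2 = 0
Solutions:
 v(x) = C1*exp(4*x)


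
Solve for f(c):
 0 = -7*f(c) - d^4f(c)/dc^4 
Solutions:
 f(c) = (C1*sin(sqrt(2)*7^(1/4)*c/2) + C2*cos(sqrt(2)*7^(1/4)*c/2))*exp(-sqrt(2)*7^(1/4)*c/2) + (C3*sin(sqrt(2)*7^(1/4)*c/2) + C4*cos(sqrt(2)*7^(1/4)*c/2))*exp(sqrt(2)*7^(1/4)*c/2)


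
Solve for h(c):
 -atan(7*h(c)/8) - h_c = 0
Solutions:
 Integral(1/atan(7*_y/8), (_y, h(c))) = C1 - c


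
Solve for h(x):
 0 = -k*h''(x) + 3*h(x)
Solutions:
 h(x) = C1*exp(-sqrt(3)*x*sqrt(1/k)) + C2*exp(sqrt(3)*x*sqrt(1/k))


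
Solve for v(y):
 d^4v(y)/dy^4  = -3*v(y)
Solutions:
 v(y) = (C1*sin(sqrt(2)*3^(1/4)*y/2) + C2*cos(sqrt(2)*3^(1/4)*y/2))*exp(-sqrt(2)*3^(1/4)*y/2) + (C3*sin(sqrt(2)*3^(1/4)*y/2) + C4*cos(sqrt(2)*3^(1/4)*y/2))*exp(sqrt(2)*3^(1/4)*y/2)


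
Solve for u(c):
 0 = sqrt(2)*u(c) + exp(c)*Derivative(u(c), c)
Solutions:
 u(c) = C1*exp(sqrt(2)*exp(-c))


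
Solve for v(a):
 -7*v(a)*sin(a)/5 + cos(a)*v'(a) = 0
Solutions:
 v(a) = C1/cos(a)^(7/5)


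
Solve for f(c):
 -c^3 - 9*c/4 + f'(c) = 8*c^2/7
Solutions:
 f(c) = C1 + c^4/4 + 8*c^3/21 + 9*c^2/8


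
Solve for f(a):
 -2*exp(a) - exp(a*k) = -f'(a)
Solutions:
 f(a) = C1 + 2*exp(a) + exp(a*k)/k


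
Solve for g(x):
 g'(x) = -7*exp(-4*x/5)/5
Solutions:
 g(x) = C1 + 7*exp(-4*x/5)/4


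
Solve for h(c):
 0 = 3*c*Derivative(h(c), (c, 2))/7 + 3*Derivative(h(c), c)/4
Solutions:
 h(c) = C1 + C2/c^(3/4)


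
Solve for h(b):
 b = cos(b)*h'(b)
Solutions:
 h(b) = C1 + Integral(b/cos(b), b)


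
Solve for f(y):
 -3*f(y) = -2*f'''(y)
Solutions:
 f(y) = C3*exp(2^(2/3)*3^(1/3)*y/2) + (C1*sin(2^(2/3)*3^(5/6)*y/4) + C2*cos(2^(2/3)*3^(5/6)*y/4))*exp(-2^(2/3)*3^(1/3)*y/4)


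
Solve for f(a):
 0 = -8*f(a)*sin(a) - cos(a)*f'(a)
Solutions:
 f(a) = C1*cos(a)^8


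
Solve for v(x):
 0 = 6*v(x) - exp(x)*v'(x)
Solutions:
 v(x) = C1*exp(-6*exp(-x))


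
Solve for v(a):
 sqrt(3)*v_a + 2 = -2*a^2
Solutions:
 v(a) = C1 - 2*sqrt(3)*a^3/9 - 2*sqrt(3)*a/3


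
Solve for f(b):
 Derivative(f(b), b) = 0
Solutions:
 f(b) = C1


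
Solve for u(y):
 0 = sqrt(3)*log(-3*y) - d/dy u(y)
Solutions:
 u(y) = C1 + sqrt(3)*y*log(-y) + sqrt(3)*y*(-1 + log(3))


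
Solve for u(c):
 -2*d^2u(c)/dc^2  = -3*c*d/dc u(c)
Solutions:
 u(c) = C1 + C2*erfi(sqrt(3)*c/2)


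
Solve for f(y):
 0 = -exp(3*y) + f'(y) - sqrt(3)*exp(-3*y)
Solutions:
 f(y) = C1 + exp(3*y)/3 - sqrt(3)*exp(-3*y)/3


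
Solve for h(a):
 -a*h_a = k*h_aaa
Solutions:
 h(a) = C1 + Integral(C2*airyai(a*(-1/k)^(1/3)) + C3*airybi(a*(-1/k)^(1/3)), a)


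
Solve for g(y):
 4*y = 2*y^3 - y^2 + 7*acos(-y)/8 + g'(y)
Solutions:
 g(y) = C1 - y^4/2 + y^3/3 + 2*y^2 - 7*y*acos(-y)/8 - 7*sqrt(1 - y^2)/8


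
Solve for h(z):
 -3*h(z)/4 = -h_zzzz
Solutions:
 h(z) = C1*exp(-sqrt(2)*3^(1/4)*z/2) + C2*exp(sqrt(2)*3^(1/4)*z/2) + C3*sin(sqrt(2)*3^(1/4)*z/2) + C4*cos(sqrt(2)*3^(1/4)*z/2)


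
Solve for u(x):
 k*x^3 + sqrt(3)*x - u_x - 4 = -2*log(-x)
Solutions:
 u(x) = C1 + k*x^4/4 + sqrt(3)*x^2/2 + 2*x*log(-x) - 6*x


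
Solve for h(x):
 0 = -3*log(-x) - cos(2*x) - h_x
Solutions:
 h(x) = C1 - 3*x*log(-x) + 3*x - sin(2*x)/2


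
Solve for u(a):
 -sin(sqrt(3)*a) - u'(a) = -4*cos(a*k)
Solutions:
 u(a) = C1 + sqrt(3)*cos(sqrt(3)*a)/3 + 4*sin(a*k)/k


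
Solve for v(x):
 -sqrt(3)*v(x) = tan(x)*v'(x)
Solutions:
 v(x) = C1/sin(x)^(sqrt(3))


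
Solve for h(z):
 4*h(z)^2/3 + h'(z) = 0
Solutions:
 h(z) = 3/(C1 + 4*z)


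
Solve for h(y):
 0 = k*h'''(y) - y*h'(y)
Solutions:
 h(y) = C1 + Integral(C2*airyai(y*(1/k)^(1/3)) + C3*airybi(y*(1/k)^(1/3)), y)


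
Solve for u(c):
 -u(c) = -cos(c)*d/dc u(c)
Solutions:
 u(c) = C1*sqrt(sin(c) + 1)/sqrt(sin(c) - 1)


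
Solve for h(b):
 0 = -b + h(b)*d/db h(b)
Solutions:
 h(b) = -sqrt(C1 + b^2)
 h(b) = sqrt(C1 + b^2)


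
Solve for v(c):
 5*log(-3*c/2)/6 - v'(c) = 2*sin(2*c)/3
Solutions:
 v(c) = C1 + 5*c*log(-c)/6 - 5*c/6 - 5*c*log(2)/6 + 5*c*log(3)/6 + cos(2*c)/3


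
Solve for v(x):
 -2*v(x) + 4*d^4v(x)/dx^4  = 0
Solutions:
 v(x) = C1*exp(-2^(3/4)*x/2) + C2*exp(2^(3/4)*x/2) + C3*sin(2^(3/4)*x/2) + C4*cos(2^(3/4)*x/2)


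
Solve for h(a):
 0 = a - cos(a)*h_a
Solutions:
 h(a) = C1 + Integral(a/cos(a), a)


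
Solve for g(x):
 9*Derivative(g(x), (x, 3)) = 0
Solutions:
 g(x) = C1 + C2*x + C3*x^2


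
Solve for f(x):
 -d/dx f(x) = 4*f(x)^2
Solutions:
 f(x) = 1/(C1 + 4*x)


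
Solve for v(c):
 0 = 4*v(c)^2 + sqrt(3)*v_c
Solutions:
 v(c) = 3/(C1 + 4*sqrt(3)*c)


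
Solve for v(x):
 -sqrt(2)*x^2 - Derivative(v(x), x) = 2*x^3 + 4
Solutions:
 v(x) = C1 - x^4/2 - sqrt(2)*x^3/3 - 4*x


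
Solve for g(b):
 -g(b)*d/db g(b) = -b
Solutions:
 g(b) = -sqrt(C1 + b^2)
 g(b) = sqrt(C1 + b^2)


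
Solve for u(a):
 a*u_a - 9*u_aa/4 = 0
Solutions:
 u(a) = C1 + C2*erfi(sqrt(2)*a/3)


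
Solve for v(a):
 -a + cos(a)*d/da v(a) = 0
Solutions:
 v(a) = C1 + Integral(a/cos(a), a)


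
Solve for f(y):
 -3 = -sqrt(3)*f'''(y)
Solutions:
 f(y) = C1 + C2*y + C3*y^2 + sqrt(3)*y^3/6


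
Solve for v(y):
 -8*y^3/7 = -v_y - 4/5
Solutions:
 v(y) = C1 + 2*y^4/7 - 4*y/5


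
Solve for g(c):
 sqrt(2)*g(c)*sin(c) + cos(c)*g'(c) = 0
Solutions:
 g(c) = C1*cos(c)^(sqrt(2))


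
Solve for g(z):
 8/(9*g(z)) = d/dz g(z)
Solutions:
 g(z) = -sqrt(C1 + 16*z)/3
 g(z) = sqrt(C1 + 16*z)/3


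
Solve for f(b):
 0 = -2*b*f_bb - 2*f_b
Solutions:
 f(b) = C1 + C2*log(b)


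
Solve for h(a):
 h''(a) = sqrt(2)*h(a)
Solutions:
 h(a) = C1*exp(-2^(1/4)*a) + C2*exp(2^(1/4)*a)


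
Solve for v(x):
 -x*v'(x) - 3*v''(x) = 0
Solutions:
 v(x) = C1 + C2*erf(sqrt(6)*x/6)


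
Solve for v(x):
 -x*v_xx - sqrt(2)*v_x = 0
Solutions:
 v(x) = C1 + C2*x^(1 - sqrt(2))


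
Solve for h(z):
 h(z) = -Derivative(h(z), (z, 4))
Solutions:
 h(z) = (C1*sin(sqrt(2)*z/2) + C2*cos(sqrt(2)*z/2))*exp(-sqrt(2)*z/2) + (C3*sin(sqrt(2)*z/2) + C4*cos(sqrt(2)*z/2))*exp(sqrt(2)*z/2)


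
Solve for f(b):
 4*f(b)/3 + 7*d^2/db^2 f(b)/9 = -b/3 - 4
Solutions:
 f(b) = C1*sin(2*sqrt(21)*b/7) + C2*cos(2*sqrt(21)*b/7) - b/4 - 3


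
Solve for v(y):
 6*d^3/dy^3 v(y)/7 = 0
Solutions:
 v(y) = C1 + C2*y + C3*y^2


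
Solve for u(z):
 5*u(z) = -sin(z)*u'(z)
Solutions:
 u(z) = C1*sqrt(cos(z) + 1)*(cos(z)^2 + 2*cos(z) + 1)/(sqrt(cos(z) - 1)*(cos(z)^2 - 2*cos(z) + 1))


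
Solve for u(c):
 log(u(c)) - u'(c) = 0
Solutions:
 li(u(c)) = C1 + c


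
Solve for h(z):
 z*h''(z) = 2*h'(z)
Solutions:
 h(z) = C1 + C2*z^3


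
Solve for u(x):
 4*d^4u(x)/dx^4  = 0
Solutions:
 u(x) = C1 + C2*x + C3*x^2 + C4*x^3


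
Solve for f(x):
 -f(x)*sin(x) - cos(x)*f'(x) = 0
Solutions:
 f(x) = C1*cos(x)


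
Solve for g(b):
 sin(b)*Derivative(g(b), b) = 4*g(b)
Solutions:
 g(b) = C1*(cos(b)^2 - 2*cos(b) + 1)/(cos(b)^2 + 2*cos(b) + 1)


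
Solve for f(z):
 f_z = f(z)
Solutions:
 f(z) = C1*exp(z)


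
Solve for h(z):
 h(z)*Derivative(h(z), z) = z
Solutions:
 h(z) = -sqrt(C1 + z^2)
 h(z) = sqrt(C1 + z^2)


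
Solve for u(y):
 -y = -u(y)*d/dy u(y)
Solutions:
 u(y) = -sqrt(C1 + y^2)
 u(y) = sqrt(C1 + y^2)


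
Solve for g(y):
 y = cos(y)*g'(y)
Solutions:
 g(y) = C1 + Integral(y/cos(y), y)


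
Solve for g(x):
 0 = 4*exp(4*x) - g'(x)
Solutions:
 g(x) = C1 + exp(4*x)


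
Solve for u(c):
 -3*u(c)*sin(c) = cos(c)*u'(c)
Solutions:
 u(c) = C1*cos(c)^3


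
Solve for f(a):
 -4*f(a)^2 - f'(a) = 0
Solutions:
 f(a) = 1/(C1 + 4*a)


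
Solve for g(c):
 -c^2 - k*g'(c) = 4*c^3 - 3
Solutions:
 g(c) = C1 - c^4/k - c^3/(3*k) + 3*c/k


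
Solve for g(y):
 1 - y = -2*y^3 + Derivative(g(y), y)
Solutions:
 g(y) = C1 + y^4/2 - y^2/2 + y


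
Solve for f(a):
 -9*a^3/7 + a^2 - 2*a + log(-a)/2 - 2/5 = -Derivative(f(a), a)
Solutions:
 f(a) = C1 + 9*a^4/28 - a^3/3 + a^2 - a*log(-a)/2 + 9*a/10


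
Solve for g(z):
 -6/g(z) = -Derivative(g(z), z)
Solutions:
 g(z) = -sqrt(C1 + 12*z)
 g(z) = sqrt(C1 + 12*z)


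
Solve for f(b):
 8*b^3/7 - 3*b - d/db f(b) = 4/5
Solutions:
 f(b) = C1 + 2*b^4/7 - 3*b^2/2 - 4*b/5


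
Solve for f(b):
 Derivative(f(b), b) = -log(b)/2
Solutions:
 f(b) = C1 - b*log(b)/2 + b/2


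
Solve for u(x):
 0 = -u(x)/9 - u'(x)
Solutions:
 u(x) = C1*exp(-x/9)


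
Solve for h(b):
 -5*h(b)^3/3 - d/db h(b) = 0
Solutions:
 h(b) = -sqrt(6)*sqrt(-1/(C1 - 5*b))/2
 h(b) = sqrt(6)*sqrt(-1/(C1 - 5*b))/2


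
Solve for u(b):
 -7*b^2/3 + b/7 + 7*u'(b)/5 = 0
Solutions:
 u(b) = C1 + 5*b^3/9 - 5*b^2/98


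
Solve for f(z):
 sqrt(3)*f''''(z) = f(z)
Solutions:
 f(z) = C1*exp(-3^(7/8)*z/3) + C2*exp(3^(7/8)*z/3) + C3*sin(3^(7/8)*z/3) + C4*cos(3^(7/8)*z/3)


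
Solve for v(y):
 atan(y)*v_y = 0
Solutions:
 v(y) = C1


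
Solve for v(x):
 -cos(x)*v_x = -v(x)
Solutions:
 v(x) = C1*sqrt(sin(x) + 1)/sqrt(sin(x) - 1)


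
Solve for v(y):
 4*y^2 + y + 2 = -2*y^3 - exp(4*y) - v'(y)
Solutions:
 v(y) = C1 - y^4/2 - 4*y^3/3 - y^2/2 - 2*y - exp(4*y)/4


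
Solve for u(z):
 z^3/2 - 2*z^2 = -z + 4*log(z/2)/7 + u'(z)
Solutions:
 u(z) = C1 + z^4/8 - 2*z^3/3 + z^2/2 - 4*z*log(z)/7 + 4*z*log(2)/7 + 4*z/7


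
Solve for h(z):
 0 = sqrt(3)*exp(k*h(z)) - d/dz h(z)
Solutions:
 h(z) = Piecewise((log(-1/(C1*k + sqrt(3)*k*z))/k, Ne(k, 0)), (nan, True))
 h(z) = Piecewise((C1 + sqrt(3)*z, Eq(k, 0)), (nan, True))


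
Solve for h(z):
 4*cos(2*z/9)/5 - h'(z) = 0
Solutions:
 h(z) = C1 + 18*sin(2*z/9)/5


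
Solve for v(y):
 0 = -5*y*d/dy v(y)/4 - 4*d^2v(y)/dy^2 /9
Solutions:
 v(y) = C1 + C2*erf(3*sqrt(10)*y/8)


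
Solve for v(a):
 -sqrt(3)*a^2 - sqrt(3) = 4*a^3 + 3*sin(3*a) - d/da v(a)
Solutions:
 v(a) = C1 + a^4 + sqrt(3)*a^3/3 + sqrt(3)*a - cos(3*a)


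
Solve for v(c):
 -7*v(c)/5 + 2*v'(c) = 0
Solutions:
 v(c) = C1*exp(7*c/10)


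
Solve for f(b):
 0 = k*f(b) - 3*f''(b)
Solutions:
 f(b) = C1*exp(-sqrt(3)*b*sqrt(k)/3) + C2*exp(sqrt(3)*b*sqrt(k)/3)


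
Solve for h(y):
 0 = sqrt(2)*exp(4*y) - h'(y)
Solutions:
 h(y) = C1 + sqrt(2)*exp(4*y)/4


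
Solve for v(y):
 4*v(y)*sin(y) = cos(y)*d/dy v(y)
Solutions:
 v(y) = C1/cos(y)^4


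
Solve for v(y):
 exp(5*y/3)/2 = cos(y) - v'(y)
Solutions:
 v(y) = C1 - 3*exp(5*y/3)/10 + sin(y)


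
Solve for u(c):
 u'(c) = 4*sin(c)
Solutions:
 u(c) = C1 - 4*cos(c)


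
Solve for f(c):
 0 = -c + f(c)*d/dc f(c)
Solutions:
 f(c) = -sqrt(C1 + c^2)
 f(c) = sqrt(C1 + c^2)


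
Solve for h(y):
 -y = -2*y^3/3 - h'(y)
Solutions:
 h(y) = C1 - y^4/6 + y^2/2


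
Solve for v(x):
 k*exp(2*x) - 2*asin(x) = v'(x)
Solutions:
 v(x) = C1 + k*exp(2*x)/2 - 2*x*asin(x) - 2*sqrt(1 - x^2)


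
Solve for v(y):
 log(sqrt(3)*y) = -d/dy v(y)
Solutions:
 v(y) = C1 - y*log(y) - y*log(3)/2 + y


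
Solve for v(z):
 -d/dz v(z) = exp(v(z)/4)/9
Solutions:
 v(z) = 4*log(1/(C1 + z)) + 8*log(6)


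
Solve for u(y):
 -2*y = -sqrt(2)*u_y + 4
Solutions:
 u(y) = C1 + sqrt(2)*y^2/2 + 2*sqrt(2)*y


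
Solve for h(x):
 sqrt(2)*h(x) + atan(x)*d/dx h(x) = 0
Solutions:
 h(x) = C1*exp(-sqrt(2)*Integral(1/atan(x), x))


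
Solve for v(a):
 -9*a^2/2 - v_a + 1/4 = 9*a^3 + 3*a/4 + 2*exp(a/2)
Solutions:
 v(a) = C1 - 9*a^4/4 - 3*a^3/2 - 3*a^2/8 + a/4 - 4*exp(a/2)


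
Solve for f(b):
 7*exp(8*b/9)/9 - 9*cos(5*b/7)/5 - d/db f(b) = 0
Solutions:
 f(b) = C1 + 7*exp(8*b/9)/8 - 63*sin(5*b/7)/25


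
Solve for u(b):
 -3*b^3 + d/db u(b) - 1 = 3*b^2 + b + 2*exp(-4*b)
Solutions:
 u(b) = C1 + 3*b^4/4 + b^3 + b^2/2 + b - exp(-4*b)/2


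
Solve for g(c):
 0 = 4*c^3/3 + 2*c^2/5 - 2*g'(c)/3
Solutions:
 g(c) = C1 + c^4/2 + c^3/5


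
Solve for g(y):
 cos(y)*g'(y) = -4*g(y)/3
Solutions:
 g(y) = C1*(sin(y) - 1)^(2/3)/(sin(y) + 1)^(2/3)


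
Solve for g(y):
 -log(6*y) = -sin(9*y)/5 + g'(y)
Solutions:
 g(y) = C1 - y*log(y) - y*log(6) + y - cos(9*y)/45


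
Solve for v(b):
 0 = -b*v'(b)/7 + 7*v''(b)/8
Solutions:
 v(b) = C1 + C2*erfi(2*b/7)


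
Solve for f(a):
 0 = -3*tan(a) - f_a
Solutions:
 f(a) = C1 + 3*log(cos(a))


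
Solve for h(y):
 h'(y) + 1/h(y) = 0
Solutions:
 h(y) = -sqrt(C1 - 2*y)
 h(y) = sqrt(C1 - 2*y)


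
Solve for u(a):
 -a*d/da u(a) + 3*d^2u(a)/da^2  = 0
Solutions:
 u(a) = C1 + C2*erfi(sqrt(6)*a/6)


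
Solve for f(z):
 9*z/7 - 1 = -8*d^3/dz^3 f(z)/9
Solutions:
 f(z) = C1 + C2*z + C3*z^2 - 27*z^4/448 + 3*z^3/16


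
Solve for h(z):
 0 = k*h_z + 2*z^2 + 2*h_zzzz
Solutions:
 h(z) = C1 + C2*exp(2^(2/3)*z*(-k)^(1/3)/2) + C3*exp(2^(2/3)*z*(-k)^(1/3)*(-1 + sqrt(3)*I)/4) + C4*exp(-2^(2/3)*z*(-k)^(1/3)*(1 + sqrt(3)*I)/4) - 2*z^3/(3*k)


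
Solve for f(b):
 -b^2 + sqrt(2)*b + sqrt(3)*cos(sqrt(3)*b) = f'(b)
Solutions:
 f(b) = C1 - b^3/3 + sqrt(2)*b^2/2 + sin(sqrt(3)*b)


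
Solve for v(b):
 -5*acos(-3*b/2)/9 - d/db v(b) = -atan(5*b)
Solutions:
 v(b) = C1 - 5*b*acos(-3*b/2)/9 + b*atan(5*b) - 5*sqrt(4 - 9*b^2)/27 - log(25*b^2 + 1)/10


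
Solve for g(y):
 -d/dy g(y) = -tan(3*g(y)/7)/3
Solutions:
 g(y) = -7*asin(C1*exp(y/7))/3 + 7*pi/3
 g(y) = 7*asin(C1*exp(y/7))/3


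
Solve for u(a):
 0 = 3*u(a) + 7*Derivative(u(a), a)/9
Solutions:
 u(a) = C1*exp(-27*a/7)


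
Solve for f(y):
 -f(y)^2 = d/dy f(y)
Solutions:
 f(y) = 1/(C1 + y)


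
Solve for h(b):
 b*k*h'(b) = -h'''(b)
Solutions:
 h(b) = C1 + Integral(C2*airyai(b*(-k)^(1/3)) + C3*airybi(b*(-k)^(1/3)), b)


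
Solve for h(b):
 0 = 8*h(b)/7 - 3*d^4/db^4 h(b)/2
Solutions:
 h(b) = C1*exp(-2*21^(3/4)*b/21) + C2*exp(2*21^(3/4)*b/21) + C3*sin(2*21^(3/4)*b/21) + C4*cos(2*21^(3/4)*b/21)


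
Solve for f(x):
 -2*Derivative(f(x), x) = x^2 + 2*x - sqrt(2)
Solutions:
 f(x) = C1 - x^3/6 - x^2/2 + sqrt(2)*x/2


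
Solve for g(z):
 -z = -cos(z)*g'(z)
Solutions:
 g(z) = C1 + Integral(z/cos(z), z)


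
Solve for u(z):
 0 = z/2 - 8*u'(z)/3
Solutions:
 u(z) = C1 + 3*z^2/32


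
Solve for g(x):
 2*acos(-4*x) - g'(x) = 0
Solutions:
 g(x) = C1 + 2*x*acos(-4*x) + sqrt(1 - 16*x^2)/2


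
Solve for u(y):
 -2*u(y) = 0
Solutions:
 u(y) = 0


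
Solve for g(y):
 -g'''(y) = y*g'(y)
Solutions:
 g(y) = C1 + Integral(C2*airyai(-y) + C3*airybi(-y), y)


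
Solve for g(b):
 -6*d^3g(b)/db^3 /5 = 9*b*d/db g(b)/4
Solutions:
 g(b) = C1 + Integral(C2*airyai(-15^(1/3)*b/2) + C3*airybi(-15^(1/3)*b/2), b)


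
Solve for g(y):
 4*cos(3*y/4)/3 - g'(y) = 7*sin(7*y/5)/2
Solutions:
 g(y) = C1 + 16*sin(3*y/4)/9 + 5*cos(7*y/5)/2


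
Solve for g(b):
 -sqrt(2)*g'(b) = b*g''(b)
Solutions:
 g(b) = C1 + C2*b^(1 - sqrt(2))


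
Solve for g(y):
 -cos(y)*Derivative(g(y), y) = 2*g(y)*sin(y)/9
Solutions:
 g(y) = C1*cos(y)^(2/9)


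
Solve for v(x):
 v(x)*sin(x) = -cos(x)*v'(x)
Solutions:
 v(x) = C1*cos(x)


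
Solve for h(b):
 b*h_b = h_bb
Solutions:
 h(b) = C1 + C2*erfi(sqrt(2)*b/2)


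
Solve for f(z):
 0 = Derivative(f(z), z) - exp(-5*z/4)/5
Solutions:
 f(z) = C1 - 4*exp(-5*z/4)/25


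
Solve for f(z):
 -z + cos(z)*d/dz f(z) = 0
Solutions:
 f(z) = C1 + Integral(z/cos(z), z)


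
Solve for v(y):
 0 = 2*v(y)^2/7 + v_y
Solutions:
 v(y) = 7/(C1 + 2*y)


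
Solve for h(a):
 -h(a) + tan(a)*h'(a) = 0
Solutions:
 h(a) = C1*sin(a)


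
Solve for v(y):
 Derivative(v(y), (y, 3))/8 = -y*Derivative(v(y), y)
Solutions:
 v(y) = C1 + Integral(C2*airyai(-2*y) + C3*airybi(-2*y), y)


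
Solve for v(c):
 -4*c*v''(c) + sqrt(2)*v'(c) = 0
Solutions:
 v(c) = C1 + C2*c^(sqrt(2)/4 + 1)


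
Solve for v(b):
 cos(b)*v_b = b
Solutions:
 v(b) = C1 + Integral(b/cos(b), b)


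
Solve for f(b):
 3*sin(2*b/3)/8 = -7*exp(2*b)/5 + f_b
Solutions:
 f(b) = C1 + 7*exp(2*b)/10 - 9*cos(2*b/3)/16


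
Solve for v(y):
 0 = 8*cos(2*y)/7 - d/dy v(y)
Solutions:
 v(y) = C1 + 4*sin(2*y)/7


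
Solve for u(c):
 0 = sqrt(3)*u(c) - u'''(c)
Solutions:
 u(c) = C3*exp(3^(1/6)*c) + (C1*sin(3^(2/3)*c/2) + C2*cos(3^(2/3)*c/2))*exp(-3^(1/6)*c/2)


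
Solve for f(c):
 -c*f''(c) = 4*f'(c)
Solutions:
 f(c) = C1 + C2/c^3


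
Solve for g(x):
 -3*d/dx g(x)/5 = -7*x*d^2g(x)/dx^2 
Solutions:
 g(x) = C1 + C2*x^(38/35)


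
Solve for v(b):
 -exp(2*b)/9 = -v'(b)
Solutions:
 v(b) = C1 + exp(2*b)/18


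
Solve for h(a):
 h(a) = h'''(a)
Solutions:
 h(a) = C3*exp(a) + (C1*sin(sqrt(3)*a/2) + C2*cos(sqrt(3)*a/2))*exp(-a/2)


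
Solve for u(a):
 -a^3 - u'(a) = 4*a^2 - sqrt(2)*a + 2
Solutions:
 u(a) = C1 - a^4/4 - 4*a^3/3 + sqrt(2)*a^2/2 - 2*a


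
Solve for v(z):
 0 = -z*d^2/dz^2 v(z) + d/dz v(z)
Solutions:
 v(z) = C1 + C2*z^2


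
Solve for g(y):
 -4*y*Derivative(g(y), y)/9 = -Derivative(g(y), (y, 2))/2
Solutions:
 g(y) = C1 + C2*erfi(2*y/3)


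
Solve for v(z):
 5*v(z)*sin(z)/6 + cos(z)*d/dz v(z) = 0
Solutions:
 v(z) = C1*cos(z)^(5/6)


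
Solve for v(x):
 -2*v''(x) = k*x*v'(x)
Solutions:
 v(x) = Piecewise((-sqrt(pi)*C1*erf(sqrt(k)*x/2)/sqrt(k) - C2, (k > 0) | (k < 0)), (-C1*x - C2, True))


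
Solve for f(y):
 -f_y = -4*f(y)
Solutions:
 f(y) = C1*exp(4*y)


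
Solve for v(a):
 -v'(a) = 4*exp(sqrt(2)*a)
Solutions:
 v(a) = C1 - 2*sqrt(2)*exp(sqrt(2)*a)


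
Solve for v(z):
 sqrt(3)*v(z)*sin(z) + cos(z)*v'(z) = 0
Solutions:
 v(z) = C1*cos(z)^(sqrt(3))


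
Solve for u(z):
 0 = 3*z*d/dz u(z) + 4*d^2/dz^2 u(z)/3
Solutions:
 u(z) = C1 + C2*erf(3*sqrt(2)*z/4)


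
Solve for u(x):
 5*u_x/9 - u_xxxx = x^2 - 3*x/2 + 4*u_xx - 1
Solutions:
 u(x) = C1 + C2*exp(-x*(-8*18^(1/3)/(5 + sqrt(793))^(1/3) + 12^(1/3)*(5 + sqrt(793))^(1/3))/12)*sin(2^(1/3)*3^(1/6)*x*(2/(5 + sqrt(793))^(1/3) + 2^(1/3)*3^(2/3)*(5 + sqrt(793))^(1/3)/12)) + C3*exp(-x*(-8*18^(1/3)/(5 + sqrt(793))^(1/3) + 12^(1/3)*(5 + sqrt(793))^(1/3))/12)*cos(2^(1/3)*3^(1/6)*x*(2/(5 + sqrt(793))^(1/3) + 2^(1/3)*3^(2/3)*(5 + sqrt(793))^(1/3)/12)) + C4*exp(x*(-8*18^(1/3)/(5 + sqrt(793))^(1/3) + 12^(1/3)*(5 + sqrt(793))^(1/3))/6) + 3*x^3/5 + 1161*x^2/100 + 20673*x/125


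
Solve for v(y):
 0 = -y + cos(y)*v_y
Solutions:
 v(y) = C1 + Integral(y/cos(y), y)


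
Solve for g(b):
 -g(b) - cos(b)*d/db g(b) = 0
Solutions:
 g(b) = C1*sqrt(sin(b) - 1)/sqrt(sin(b) + 1)


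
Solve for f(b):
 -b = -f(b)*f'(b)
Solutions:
 f(b) = -sqrt(C1 + b^2)
 f(b) = sqrt(C1 + b^2)


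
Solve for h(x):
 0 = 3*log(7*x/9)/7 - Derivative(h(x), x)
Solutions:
 h(x) = C1 + 3*x*log(x)/7 - 6*x*log(3)/7 - 3*x/7 + 3*x*log(7)/7


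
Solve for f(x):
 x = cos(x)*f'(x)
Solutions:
 f(x) = C1 + Integral(x/cos(x), x)


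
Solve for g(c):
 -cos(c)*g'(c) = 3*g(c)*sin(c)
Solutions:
 g(c) = C1*cos(c)^3


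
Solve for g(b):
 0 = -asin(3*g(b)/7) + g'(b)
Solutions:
 Integral(1/asin(3*_y/7), (_y, g(b))) = C1 + b


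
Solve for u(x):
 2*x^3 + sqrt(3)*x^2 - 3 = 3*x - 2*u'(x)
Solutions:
 u(x) = C1 - x^4/4 - sqrt(3)*x^3/6 + 3*x^2/4 + 3*x/2


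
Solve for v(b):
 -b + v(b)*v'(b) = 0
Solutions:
 v(b) = -sqrt(C1 + b^2)
 v(b) = sqrt(C1 + b^2)


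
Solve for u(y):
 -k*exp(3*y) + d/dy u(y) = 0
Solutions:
 u(y) = C1 + k*exp(3*y)/3


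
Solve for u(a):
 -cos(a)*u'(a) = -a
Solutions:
 u(a) = C1 + Integral(a/cos(a), a)


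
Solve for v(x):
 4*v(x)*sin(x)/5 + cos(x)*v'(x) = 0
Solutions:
 v(x) = C1*cos(x)^(4/5)


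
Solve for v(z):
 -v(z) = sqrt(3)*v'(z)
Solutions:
 v(z) = C1*exp(-sqrt(3)*z/3)


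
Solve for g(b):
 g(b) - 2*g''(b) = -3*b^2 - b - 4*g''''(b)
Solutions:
 g(b) = -3*b^2 - b + (C1*sin(sqrt(2)*b/4) + C2*cos(sqrt(2)*b/4))*exp(-sqrt(6)*b/4) + (C3*sin(sqrt(2)*b/4) + C4*cos(sqrt(2)*b/4))*exp(sqrt(6)*b/4) - 12


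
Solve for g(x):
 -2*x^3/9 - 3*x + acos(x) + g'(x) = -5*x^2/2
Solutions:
 g(x) = C1 + x^4/18 - 5*x^3/6 + 3*x^2/2 - x*acos(x) + sqrt(1 - x^2)


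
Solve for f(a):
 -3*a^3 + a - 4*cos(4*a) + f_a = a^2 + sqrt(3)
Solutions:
 f(a) = C1 + 3*a^4/4 + a^3/3 - a^2/2 + sqrt(3)*a + sin(4*a)


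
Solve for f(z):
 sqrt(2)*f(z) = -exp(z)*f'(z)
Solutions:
 f(z) = C1*exp(sqrt(2)*exp(-z))


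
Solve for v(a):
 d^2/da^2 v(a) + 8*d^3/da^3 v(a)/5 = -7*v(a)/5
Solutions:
 v(a) = C1*exp(a*(-10 + 25/(24*sqrt(66129) + 6173)^(1/3) + (24*sqrt(66129) + 6173)^(1/3))/48)*sin(sqrt(3)*a*(-(24*sqrt(66129) + 6173)^(1/3) + 25/(24*sqrt(66129) + 6173)^(1/3))/48) + C2*exp(a*(-10 + 25/(24*sqrt(66129) + 6173)^(1/3) + (24*sqrt(66129) + 6173)^(1/3))/48)*cos(sqrt(3)*a*(-(24*sqrt(66129) + 6173)^(1/3) + 25/(24*sqrt(66129) + 6173)^(1/3))/48) + C3*exp(-a*(25/(24*sqrt(66129) + 6173)^(1/3) + 5 + (24*sqrt(66129) + 6173)^(1/3))/24)


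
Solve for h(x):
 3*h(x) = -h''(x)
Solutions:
 h(x) = C1*sin(sqrt(3)*x) + C2*cos(sqrt(3)*x)


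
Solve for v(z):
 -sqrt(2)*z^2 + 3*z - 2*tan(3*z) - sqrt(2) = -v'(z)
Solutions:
 v(z) = C1 + sqrt(2)*z^3/3 - 3*z^2/2 + sqrt(2)*z - 2*log(cos(3*z))/3


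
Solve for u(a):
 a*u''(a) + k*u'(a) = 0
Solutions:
 u(a) = C1 + a^(1 - re(k))*(C2*sin(log(a)*Abs(im(k))) + C3*cos(log(a)*im(k)))


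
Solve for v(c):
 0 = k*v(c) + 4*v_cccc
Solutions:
 v(c) = C1*exp(-sqrt(2)*c*(-k)^(1/4)/2) + C2*exp(sqrt(2)*c*(-k)^(1/4)/2) + C3*exp(-sqrt(2)*I*c*(-k)^(1/4)/2) + C4*exp(sqrt(2)*I*c*(-k)^(1/4)/2)


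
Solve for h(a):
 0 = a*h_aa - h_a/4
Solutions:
 h(a) = C1 + C2*a^(5/4)


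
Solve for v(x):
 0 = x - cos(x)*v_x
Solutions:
 v(x) = C1 + Integral(x/cos(x), x)


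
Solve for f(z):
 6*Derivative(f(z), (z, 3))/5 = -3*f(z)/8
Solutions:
 f(z) = C3*exp(-2^(2/3)*5^(1/3)*z/4) + (C1*sin(2^(2/3)*sqrt(3)*5^(1/3)*z/8) + C2*cos(2^(2/3)*sqrt(3)*5^(1/3)*z/8))*exp(2^(2/3)*5^(1/3)*z/8)


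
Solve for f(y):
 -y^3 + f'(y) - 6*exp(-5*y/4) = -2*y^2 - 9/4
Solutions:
 f(y) = C1 + y^4/4 - 2*y^3/3 - 9*y/4 - 24*exp(-5*y/4)/5


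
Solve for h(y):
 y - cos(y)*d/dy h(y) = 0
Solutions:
 h(y) = C1 + Integral(y/cos(y), y)


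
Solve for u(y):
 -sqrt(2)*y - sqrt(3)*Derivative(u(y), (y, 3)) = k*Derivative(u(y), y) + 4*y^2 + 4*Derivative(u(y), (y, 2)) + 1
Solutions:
 u(y) = C1 + C2*exp(sqrt(3)*y*(sqrt(-sqrt(3)*k + 4) - 2)/3) + C3*exp(-sqrt(3)*y*(sqrt(-sqrt(3)*k + 4) + 2)/3) - 4*y^3/(3*k) - sqrt(2)*y^2/(2*k) - y/k + 16*y^2/k^2 + 4*sqrt(2)*y/k^2 + 8*sqrt(3)*y/k^2 - 128*y/k^3


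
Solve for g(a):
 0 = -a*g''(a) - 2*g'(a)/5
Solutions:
 g(a) = C1 + C2*a^(3/5)


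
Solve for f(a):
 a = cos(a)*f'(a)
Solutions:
 f(a) = C1 + Integral(a/cos(a), a)


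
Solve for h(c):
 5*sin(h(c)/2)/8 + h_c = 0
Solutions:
 5*c/8 + log(cos(h(c)/2) - 1) - log(cos(h(c)/2) + 1) = C1


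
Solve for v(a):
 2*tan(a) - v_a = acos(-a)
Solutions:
 v(a) = C1 - a*acos(-a) - sqrt(1 - a^2) - 2*log(cos(a))


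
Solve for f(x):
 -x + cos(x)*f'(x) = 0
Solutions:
 f(x) = C1 + Integral(x/cos(x), x)


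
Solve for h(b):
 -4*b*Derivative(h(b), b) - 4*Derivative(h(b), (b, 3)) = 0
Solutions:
 h(b) = C1 + Integral(C2*airyai(-b) + C3*airybi(-b), b)


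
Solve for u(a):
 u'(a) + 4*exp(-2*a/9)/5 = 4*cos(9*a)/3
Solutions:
 u(a) = C1 + 4*sin(9*a)/27 + 18*exp(-2*a/9)/5


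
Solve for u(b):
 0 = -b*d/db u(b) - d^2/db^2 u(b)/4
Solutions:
 u(b) = C1 + C2*erf(sqrt(2)*b)


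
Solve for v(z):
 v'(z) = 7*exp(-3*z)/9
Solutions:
 v(z) = C1 - 7*exp(-3*z)/27


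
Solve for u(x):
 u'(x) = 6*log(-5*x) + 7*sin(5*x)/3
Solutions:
 u(x) = C1 + 6*x*log(-x) - 6*x + 6*x*log(5) - 7*cos(5*x)/15


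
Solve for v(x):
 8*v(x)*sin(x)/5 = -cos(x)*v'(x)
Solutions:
 v(x) = C1*cos(x)^(8/5)


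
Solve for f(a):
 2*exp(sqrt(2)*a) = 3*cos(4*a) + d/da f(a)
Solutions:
 f(a) = C1 + sqrt(2)*exp(sqrt(2)*a) - 3*sin(4*a)/4


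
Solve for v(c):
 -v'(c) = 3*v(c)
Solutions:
 v(c) = C1*exp(-3*c)


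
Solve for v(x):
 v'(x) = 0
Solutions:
 v(x) = C1


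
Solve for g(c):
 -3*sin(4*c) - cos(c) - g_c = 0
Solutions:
 g(c) = C1 - sin(c) + 3*cos(4*c)/4


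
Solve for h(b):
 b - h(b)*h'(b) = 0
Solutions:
 h(b) = -sqrt(C1 + b^2)
 h(b) = sqrt(C1 + b^2)


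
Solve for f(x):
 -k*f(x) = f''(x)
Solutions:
 f(x) = C1*exp(-x*sqrt(-k)) + C2*exp(x*sqrt(-k))


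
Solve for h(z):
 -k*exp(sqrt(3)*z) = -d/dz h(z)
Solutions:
 h(z) = C1 + sqrt(3)*k*exp(sqrt(3)*z)/3


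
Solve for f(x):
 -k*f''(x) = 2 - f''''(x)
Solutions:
 f(x) = C1 + C2*x + C3*exp(-sqrt(k)*x) + C4*exp(sqrt(k)*x) - x^2/k


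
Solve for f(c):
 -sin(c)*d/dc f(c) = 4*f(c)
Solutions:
 f(c) = C1*(cos(c)^2 + 2*cos(c) + 1)/(cos(c)^2 - 2*cos(c) + 1)


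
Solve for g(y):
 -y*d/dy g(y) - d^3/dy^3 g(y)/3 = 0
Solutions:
 g(y) = C1 + Integral(C2*airyai(-3^(1/3)*y) + C3*airybi(-3^(1/3)*y), y)


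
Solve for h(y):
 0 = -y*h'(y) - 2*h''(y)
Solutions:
 h(y) = C1 + C2*erf(y/2)


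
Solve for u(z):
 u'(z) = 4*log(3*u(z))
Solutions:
 -Integral(1/(log(_y) + log(3)), (_y, u(z)))/4 = C1 - z


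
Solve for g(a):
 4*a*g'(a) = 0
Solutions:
 g(a) = C1
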